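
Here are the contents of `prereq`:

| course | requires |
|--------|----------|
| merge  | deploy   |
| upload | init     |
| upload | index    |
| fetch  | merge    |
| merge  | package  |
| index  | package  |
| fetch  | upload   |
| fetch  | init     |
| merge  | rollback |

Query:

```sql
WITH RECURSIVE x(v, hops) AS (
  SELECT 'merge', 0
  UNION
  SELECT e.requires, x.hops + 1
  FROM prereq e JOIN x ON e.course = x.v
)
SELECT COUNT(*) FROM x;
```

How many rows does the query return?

Base: (merge, hops=0).
Iteration 1: edges from {merge} -> (deploy, hops=1), (package, hops=1), (rollback, hops=1).
Iteration 2: no outgoing edges from {deploy,package,rollback}; recursion stops.
Total rows emitted: 4.

4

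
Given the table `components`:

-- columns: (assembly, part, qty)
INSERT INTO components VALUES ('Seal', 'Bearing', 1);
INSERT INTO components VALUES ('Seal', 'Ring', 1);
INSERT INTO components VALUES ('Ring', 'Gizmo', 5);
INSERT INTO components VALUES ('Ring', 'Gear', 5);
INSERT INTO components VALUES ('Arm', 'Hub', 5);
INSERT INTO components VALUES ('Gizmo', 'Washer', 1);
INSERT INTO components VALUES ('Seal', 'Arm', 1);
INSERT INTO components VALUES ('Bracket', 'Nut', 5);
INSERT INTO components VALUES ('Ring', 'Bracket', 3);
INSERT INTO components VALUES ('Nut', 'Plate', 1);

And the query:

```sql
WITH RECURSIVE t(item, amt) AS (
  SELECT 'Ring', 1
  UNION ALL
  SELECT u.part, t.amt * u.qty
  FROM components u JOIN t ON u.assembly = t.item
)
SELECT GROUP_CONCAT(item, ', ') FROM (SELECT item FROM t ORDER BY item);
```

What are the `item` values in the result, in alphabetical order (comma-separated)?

Bracket, Gear, Gizmo, Nut, Plate, Ring, Washer

Base: (Ring, amt=1).
Iteration 1: components of {Ring} -> Bracket = 1*3 = 3, Gear = 1*5 = 5, Gizmo = 1*5 = 5.
Iteration 2: components of {Bracket,Gear,Gizmo} -> Nut = 3*5 = 15, Washer = 5*1 = 5.
Iteration 3: components of {Nut,Washer} -> Plate = 15*1 = 15.
Iteration 4: no further components; recursion stops.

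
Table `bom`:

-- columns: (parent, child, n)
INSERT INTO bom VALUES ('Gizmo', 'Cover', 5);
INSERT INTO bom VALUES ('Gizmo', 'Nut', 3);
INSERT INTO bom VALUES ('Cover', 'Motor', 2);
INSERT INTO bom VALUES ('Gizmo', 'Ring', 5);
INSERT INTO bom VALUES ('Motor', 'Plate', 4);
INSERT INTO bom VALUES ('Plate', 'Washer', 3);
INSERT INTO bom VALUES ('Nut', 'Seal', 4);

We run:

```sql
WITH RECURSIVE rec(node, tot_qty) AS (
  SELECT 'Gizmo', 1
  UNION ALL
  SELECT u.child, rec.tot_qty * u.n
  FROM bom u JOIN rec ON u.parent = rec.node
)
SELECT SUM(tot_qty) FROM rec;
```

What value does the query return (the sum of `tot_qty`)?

196

Base: (Gizmo, tot_qty=1).
Iteration 1: components of {Gizmo} -> Cover = 1*5 = 5, Nut = 1*3 = 3, Ring = 1*5 = 5.
Iteration 2: components of {Cover,Nut,Ring} -> Motor = 5*2 = 10, Seal = 3*4 = 12.
Iteration 3: components of {Motor,Seal} -> Plate = 10*4 = 40.
Iteration 4: components of {Plate} -> Washer = 40*3 = 120.
Iteration 5: no further components; recursion stops.
SUM(tot_qty) = 1 + 5 + 3 + 5 + 10 + 12 + 40 + 120 = 196.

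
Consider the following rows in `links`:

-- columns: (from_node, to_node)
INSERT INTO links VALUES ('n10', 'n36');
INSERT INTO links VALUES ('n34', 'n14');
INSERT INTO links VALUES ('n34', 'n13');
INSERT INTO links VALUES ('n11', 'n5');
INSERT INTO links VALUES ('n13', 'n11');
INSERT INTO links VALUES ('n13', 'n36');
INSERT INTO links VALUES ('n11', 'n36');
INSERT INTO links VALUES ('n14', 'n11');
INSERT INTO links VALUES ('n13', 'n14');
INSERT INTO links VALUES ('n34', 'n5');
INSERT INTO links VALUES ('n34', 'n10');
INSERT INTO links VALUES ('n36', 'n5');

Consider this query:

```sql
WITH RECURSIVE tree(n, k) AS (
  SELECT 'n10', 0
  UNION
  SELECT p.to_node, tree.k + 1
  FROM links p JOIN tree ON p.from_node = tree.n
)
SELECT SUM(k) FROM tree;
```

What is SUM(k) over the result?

3

Base: (n10, k=0).
Iteration 1: edges from {n10} -> (n36, k=1).
Iteration 2: edges from {n36} -> (n5, k=2).
Iteration 3: no outgoing edges from {n5}; recursion stops.
SUM(k) = 0 + 1 + 2 = 3.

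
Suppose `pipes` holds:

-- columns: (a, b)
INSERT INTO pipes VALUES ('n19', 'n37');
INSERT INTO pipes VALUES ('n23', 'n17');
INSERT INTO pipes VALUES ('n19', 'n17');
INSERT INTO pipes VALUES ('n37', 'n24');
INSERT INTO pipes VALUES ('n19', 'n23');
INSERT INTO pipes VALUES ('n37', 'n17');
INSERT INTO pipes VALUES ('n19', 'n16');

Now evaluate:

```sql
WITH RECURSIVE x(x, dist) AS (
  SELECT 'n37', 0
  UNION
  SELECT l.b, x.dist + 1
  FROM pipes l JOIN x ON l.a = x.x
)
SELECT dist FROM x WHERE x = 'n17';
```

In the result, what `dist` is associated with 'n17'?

1

Base: (n37, dist=0).
Iteration 1: edges from {n37} -> (n17, dist=1), (n24, dist=1).
Iteration 2: no outgoing edges from {n17,n24}; recursion stops.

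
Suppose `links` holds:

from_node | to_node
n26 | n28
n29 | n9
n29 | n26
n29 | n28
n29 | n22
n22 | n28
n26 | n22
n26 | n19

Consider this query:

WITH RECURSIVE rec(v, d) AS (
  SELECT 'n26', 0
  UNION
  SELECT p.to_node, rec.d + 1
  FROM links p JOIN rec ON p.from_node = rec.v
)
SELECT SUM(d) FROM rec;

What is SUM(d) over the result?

Base: (n26, d=0).
Iteration 1: edges from {n26} -> (n19, d=1), (n22, d=1), (n28, d=1).
Iteration 2: edges from {n19,n22,n28} -> (n28, d=2).
Iteration 3: no outgoing edges from {n28}; recursion stops.
SUM(d) = 0 + 1 + 1 + 1 + 2 = 5.

5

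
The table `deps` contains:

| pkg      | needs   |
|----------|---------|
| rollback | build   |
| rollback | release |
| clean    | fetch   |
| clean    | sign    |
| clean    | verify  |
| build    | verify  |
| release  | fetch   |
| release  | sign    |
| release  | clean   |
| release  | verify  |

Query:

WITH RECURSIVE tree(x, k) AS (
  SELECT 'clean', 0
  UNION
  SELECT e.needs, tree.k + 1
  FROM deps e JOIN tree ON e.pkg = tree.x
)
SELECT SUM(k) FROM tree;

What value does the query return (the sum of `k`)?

Base: (clean, k=0).
Iteration 1: edges from {clean} -> (fetch, k=1), (sign, k=1), (verify, k=1).
Iteration 2: no outgoing edges from {fetch,sign,verify}; recursion stops.
SUM(k) = 0 + 1 + 1 + 1 = 3.

3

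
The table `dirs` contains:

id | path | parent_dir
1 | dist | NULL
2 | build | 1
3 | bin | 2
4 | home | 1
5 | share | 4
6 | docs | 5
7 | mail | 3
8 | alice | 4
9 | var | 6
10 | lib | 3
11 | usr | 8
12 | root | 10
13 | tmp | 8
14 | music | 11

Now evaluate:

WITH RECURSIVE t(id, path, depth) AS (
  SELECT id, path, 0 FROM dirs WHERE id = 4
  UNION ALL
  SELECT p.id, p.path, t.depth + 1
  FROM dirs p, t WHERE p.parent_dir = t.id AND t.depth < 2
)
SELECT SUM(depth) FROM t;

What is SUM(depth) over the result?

8

Base: id=4 (home) at depth 0.
Iteration 1: rows with parent_dir in {4} -> share (id 5, depth 1), alice (id 8, depth 1).
Iteration 2: rows with parent_dir in {5,8} -> docs (id 6, depth 2), usr (id 11, depth 2), tmp (id 13, depth 2).
Iteration 3: depth < 2 fails for all current rows; recursion stops.
SUM(depth) = 0 + 1 + 1 + 2 + 2 + 2 = 8.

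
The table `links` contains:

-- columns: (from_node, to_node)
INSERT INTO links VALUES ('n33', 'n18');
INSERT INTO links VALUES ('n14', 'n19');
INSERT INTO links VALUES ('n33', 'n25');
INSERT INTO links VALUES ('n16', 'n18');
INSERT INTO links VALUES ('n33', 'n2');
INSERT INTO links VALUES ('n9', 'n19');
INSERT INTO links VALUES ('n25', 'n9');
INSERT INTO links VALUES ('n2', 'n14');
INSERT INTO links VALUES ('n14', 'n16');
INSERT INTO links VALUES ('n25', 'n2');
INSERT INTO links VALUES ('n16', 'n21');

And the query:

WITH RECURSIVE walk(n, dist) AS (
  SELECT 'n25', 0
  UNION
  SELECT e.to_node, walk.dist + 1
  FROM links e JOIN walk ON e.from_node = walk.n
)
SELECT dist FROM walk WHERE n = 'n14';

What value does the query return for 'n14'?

Base: (n25, dist=0).
Iteration 1: edges from {n25} -> (n2, dist=1), (n9, dist=1).
Iteration 2: edges from {n2,n9} -> (n14, dist=2), (n19, dist=2).
Iteration 3: edges from {n14,n19} -> (n16, dist=3), (n19, dist=3).
Iteration 4: edges from {n16,n19} -> (n18, dist=4), (n21, dist=4).
Iteration 5: no outgoing edges from {n18,n21}; recursion stops.

2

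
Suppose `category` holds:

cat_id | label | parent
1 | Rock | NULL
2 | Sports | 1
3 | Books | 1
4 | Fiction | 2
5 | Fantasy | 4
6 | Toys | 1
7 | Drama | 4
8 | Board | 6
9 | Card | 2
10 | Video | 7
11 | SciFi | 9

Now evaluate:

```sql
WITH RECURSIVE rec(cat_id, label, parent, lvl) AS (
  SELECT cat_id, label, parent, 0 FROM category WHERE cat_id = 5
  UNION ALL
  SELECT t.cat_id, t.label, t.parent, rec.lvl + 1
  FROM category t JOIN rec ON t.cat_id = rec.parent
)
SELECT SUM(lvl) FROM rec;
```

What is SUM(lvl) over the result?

Base: cat_id=5 (Fantasy), parent=4, lvl 0.
Iteration 1: join on cat_id=4 -> Fiction (id 4, parent=2, lvl 1).
Iteration 2: join on cat_id=2 -> Sports (id 2, parent=1, lvl 2).
Iteration 3: join on cat_id=1 -> Rock (id 1, parent=NULL, lvl 3).
Iteration 4: parent is NULL; no match; recursion stops.
SUM(lvl) = 0 + 1 + 2 + 3 = 6.

6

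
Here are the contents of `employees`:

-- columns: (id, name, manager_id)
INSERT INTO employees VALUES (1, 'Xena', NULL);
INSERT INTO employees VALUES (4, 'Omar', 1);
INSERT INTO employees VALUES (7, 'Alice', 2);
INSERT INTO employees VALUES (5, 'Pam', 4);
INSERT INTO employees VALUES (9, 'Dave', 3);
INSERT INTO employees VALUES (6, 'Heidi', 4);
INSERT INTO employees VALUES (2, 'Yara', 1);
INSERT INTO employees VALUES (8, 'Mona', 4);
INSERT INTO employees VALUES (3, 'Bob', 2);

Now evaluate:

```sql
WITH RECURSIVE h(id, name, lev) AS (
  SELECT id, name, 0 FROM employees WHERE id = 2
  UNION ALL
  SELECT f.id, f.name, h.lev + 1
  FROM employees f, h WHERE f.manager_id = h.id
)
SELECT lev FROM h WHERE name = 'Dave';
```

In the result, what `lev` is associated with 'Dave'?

2

Base: id=2 (Yara) at lev 0.
Iteration 1: rows with manager_id in {2} -> Bob (id 3, lev 1), Alice (id 7, lev 1).
Iteration 2: rows with manager_id in {3,7} -> Dave (id 9, lev 2).
Iteration 3: no rows with manager_id in {9}; recursion stops.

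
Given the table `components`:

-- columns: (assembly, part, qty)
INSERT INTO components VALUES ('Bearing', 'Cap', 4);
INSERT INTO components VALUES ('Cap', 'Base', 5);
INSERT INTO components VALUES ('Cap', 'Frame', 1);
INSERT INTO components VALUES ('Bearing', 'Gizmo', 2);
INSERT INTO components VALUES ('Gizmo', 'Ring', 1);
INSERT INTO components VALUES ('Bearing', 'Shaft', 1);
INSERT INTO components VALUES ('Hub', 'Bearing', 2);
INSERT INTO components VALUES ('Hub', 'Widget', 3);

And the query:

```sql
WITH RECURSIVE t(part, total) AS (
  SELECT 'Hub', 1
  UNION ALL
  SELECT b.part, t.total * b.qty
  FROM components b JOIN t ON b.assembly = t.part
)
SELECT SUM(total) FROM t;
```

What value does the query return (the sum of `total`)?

Base: (Hub, total=1).
Iteration 1: components of {Hub} -> Bearing = 1*2 = 2, Widget = 1*3 = 3.
Iteration 2: components of {Bearing,Widget} -> Cap = 2*4 = 8, Gizmo = 2*2 = 4, Shaft = 2*1 = 2.
Iteration 3: components of {Cap,Gizmo,Shaft} -> Base = 8*5 = 40, Frame = 8*1 = 8, Ring = 4*1 = 4.
Iteration 4: no further components; recursion stops.
SUM(total) = 1 + 3 + 2 + 4 + 8 + 2 + 4 + 8 + 40 = 72.

72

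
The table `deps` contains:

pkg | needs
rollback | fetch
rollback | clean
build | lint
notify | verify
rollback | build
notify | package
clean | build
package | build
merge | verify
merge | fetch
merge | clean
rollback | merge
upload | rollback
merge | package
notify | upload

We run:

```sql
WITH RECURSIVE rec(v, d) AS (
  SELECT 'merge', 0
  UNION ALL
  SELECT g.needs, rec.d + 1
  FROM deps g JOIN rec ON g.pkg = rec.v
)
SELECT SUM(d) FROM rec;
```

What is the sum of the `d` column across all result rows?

Base: (merge, d=0).
Iteration 1: edges from {merge} -> (clean, d=1), (fetch, d=1), (package, d=1), (verify, d=1).
Iteration 2: edges from {clean,fetch,package,verify} -> (build, d=2) x2. [UNION ALL keeps all 2 new rows, including repeats]
Iteration 3: edges from {build} -> (lint, d=3) x2. [UNION ALL keeps all 2 new rows, including repeats]
Iteration 4: no outgoing edges from {lint}; recursion stops.
SUM(d) = 0 + 1 + 1 + 1 + 1 + 2 + 2 + 3 + 3 = 14.

14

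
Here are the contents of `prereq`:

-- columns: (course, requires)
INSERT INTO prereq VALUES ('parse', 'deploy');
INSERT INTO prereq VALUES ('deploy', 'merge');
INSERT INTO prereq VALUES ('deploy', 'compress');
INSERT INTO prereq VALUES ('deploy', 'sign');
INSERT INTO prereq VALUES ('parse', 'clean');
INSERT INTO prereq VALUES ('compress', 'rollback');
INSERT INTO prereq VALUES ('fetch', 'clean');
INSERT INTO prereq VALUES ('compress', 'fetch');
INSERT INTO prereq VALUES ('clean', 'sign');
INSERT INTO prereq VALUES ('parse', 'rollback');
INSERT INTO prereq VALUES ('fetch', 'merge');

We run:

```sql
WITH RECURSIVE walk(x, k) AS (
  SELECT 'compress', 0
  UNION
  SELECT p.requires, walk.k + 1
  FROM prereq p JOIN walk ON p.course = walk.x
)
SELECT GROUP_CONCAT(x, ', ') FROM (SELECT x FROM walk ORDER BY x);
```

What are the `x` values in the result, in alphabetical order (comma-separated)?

clean, compress, fetch, merge, rollback, sign

Base: (compress, k=0).
Iteration 1: edges from {compress} -> (fetch, k=1), (rollback, k=1).
Iteration 2: edges from {fetch,rollback} -> (clean, k=2), (merge, k=2).
Iteration 3: edges from {clean,merge} -> (sign, k=3).
Iteration 4: no outgoing edges from {sign}; recursion stops.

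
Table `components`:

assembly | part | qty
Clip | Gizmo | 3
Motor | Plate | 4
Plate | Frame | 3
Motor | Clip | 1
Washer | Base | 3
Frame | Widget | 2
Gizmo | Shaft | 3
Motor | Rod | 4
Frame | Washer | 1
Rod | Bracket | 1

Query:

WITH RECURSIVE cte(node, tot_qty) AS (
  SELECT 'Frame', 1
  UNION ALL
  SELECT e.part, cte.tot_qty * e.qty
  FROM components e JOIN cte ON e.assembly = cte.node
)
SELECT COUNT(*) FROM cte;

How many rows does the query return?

Base: (Frame, tot_qty=1).
Iteration 1: components of {Frame} -> Washer = 1*1 = 1, Widget = 1*2 = 2.
Iteration 2: components of {Washer,Widget} -> Base = 1*3 = 3.
Iteration 3: no further components; recursion stops.
Total rows emitted: 4.

4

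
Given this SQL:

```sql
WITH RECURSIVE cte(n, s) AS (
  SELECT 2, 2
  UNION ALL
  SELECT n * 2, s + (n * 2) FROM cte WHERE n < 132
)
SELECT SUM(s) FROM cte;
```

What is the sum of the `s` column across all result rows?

Base: n=2, s=2.
Iteration 1: 2 < 132 holds -> n = 2 * 2 = 4, s = 2 + 4 = 6.
Iteration 2: 4 < 132 holds -> n = 4 * 2 = 8, s = 6 + 8 = 14.
Iteration 3: 8 < 132 holds -> n = 8 * 2 = 16, s = 14 + 16 = 30.
Iteration 4: 16 < 132 holds -> n = 16 * 2 = 32, s = 30 + 32 = 62.
Iteration 5: 32 < 132 holds -> n = 32 * 2 = 64, s = 62 + 64 = 126.
Iteration 6: 64 < 132 holds -> n = 64 * 2 = 128, s = 126 + 128 = 254.
Iteration 7: 128 < 132 holds -> n = 128 * 2 = 256, s = 254 + 256 = 510.
Iteration 8: 256 < 132 fails; recursion stops.
SUM(s) = 2 + 6 + 14 + 30 + 62 + 126 + 254 + 510 = 1004.

1004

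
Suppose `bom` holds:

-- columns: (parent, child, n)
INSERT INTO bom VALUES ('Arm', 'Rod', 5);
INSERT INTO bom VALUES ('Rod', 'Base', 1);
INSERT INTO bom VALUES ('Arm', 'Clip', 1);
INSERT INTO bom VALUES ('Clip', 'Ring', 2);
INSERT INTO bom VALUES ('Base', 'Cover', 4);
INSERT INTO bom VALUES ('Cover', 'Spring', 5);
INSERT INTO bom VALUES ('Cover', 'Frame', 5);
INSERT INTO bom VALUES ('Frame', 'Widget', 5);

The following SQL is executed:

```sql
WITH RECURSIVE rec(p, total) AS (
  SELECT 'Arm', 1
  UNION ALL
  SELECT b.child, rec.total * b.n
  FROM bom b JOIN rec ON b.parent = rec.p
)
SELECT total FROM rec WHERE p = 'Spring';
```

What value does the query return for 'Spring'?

Base: (Arm, total=1).
Iteration 1: components of {Arm} -> Clip = 1*1 = 1, Rod = 1*5 = 5.
Iteration 2: components of {Clip,Rod} -> Base = 5*1 = 5, Ring = 1*2 = 2.
Iteration 3: components of {Base,Ring} -> Cover = 5*4 = 20.
Iteration 4: components of {Cover} -> Frame = 20*5 = 100, Spring = 20*5 = 100.
Iteration 5: components of {Frame,Spring} -> Widget = 100*5 = 500.
Iteration 6: no further components; recursion stops.

100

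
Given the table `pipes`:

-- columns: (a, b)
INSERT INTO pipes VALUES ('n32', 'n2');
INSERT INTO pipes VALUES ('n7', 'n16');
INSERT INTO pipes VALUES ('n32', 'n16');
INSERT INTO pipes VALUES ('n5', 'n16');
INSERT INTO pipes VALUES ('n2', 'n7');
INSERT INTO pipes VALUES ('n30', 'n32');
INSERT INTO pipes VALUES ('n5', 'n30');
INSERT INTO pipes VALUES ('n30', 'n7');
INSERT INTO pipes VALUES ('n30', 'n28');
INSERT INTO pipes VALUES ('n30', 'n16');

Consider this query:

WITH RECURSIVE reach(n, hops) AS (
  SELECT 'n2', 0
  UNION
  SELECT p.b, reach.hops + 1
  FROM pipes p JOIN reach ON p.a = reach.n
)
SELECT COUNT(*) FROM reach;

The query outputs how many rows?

3

Base: (n2, hops=0).
Iteration 1: edges from {n2} -> (n7, hops=1).
Iteration 2: edges from {n7} -> (n16, hops=2).
Iteration 3: no outgoing edges from {n16}; recursion stops.
Total rows emitted: 3.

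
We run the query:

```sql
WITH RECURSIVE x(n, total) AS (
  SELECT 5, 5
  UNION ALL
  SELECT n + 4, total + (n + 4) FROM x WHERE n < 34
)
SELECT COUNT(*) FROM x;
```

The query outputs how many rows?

9

Base: n=5, total=5.
Iteration 1: 5 < 34 holds -> n = 5 + 4 = 9, total = 5 + 9 = 14.
Iteration 2: 9 < 34 holds -> n = 9 + 4 = 13, total = 14 + 13 = 27.
Iteration 3: 13 < 34 holds -> n = 13 + 4 = 17, total = 27 + 17 = 44.
Iteration 4: 17 < 34 holds -> n = 17 + 4 = 21, total = 44 + 21 = 65.
Iteration 5: 21 < 34 holds -> n = 21 + 4 = 25, total = 65 + 25 = 90.
Iteration 6: 25 < 34 holds -> n = 25 + 4 = 29, total = 90 + 29 = 119.
Iteration 7: 29 < 34 holds -> n = 29 + 4 = 33, total = 119 + 33 = 152.
Iteration 8: 33 < 34 holds -> n = 33 + 4 = 37, total = 152 + 37 = 189.
Iteration 9: 37 < 34 fails; recursion stops.
Total rows emitted: 9.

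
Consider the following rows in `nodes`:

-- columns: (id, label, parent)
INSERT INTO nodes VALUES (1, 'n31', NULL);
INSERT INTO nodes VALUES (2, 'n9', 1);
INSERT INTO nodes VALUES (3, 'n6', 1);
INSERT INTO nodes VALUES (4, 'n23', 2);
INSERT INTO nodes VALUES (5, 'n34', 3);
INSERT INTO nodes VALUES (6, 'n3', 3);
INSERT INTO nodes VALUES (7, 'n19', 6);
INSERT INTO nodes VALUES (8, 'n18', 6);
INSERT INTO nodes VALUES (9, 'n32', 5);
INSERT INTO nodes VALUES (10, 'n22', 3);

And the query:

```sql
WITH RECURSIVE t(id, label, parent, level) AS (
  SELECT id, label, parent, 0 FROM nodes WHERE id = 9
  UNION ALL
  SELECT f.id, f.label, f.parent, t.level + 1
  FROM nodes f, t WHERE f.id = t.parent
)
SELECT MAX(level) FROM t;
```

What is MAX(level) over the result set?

3

Base: id=9 (n32), parent=5, level 0.
Iteration 1: join on id=5 -> n34 (id 5, parent=3, level 1).
Iteration 2: join on id=3 -> n6 (id 3, parent=1, level 2).
Iteration 3: join on id=1 -> n31 (id 1, parent=NULL, level 3).
Iteration 4: parent is NULL; no match; recursion stops.
level values: 0, 1, 2, 3; the maximum is 3.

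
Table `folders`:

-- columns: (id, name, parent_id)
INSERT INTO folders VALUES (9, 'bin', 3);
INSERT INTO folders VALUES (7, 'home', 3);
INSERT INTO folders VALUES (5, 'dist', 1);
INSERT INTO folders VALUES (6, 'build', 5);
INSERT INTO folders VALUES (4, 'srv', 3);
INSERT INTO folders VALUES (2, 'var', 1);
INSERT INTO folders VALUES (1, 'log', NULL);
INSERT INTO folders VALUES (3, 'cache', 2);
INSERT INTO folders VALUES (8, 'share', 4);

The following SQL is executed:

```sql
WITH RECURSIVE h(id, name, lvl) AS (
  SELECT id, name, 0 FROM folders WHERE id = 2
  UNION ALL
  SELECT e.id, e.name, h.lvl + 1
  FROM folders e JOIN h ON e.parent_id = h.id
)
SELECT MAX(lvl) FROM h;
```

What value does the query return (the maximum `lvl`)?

Base: id=2 (var) at lvl 0.
Iteration 1: rows with parent_id in {2} -> cache (id 3, lvl 1).
Iteration 2: rows with parent_id in {3} -> srv (id 4, lvl 2), home (id 7, lvl 2), bin (id 9, lvl 2).
Iteration 3: rows with parent_id in {4,7,9} -> share (id 8, lvl 3).
Iteration 4: no rows with parent_id in {8}; recursion stops.
lvl values: 0, 1, 2, 2, 2, 3; the maximum is 3.

3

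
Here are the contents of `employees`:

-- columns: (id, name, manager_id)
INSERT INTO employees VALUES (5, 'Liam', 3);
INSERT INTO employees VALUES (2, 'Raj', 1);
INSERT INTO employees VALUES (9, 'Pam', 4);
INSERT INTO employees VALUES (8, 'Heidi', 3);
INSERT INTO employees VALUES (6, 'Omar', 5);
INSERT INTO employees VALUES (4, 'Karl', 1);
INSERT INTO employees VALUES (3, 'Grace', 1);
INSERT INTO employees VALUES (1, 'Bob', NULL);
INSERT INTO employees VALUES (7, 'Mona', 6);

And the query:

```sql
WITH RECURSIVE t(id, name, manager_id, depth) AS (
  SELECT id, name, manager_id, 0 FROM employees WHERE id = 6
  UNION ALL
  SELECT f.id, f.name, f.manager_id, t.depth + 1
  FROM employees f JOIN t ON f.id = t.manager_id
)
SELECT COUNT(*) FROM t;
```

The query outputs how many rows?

4

Base: id=6 (Omar), manager_id=5, depth 0.
Iteration 1: join on id=5 -> Liam (id 5, manager_id=3, depth 1).
Iteration 2: join on id=3 -> Grace (id 3, manager_id=1, depth 2).
Iteration 3: join on id=1 -> Bob (id 1, manager_id=NULL, depth 3).
Iteration 4: manager_id is NULL; no match; recursion stops.
Total rows emitted: 4.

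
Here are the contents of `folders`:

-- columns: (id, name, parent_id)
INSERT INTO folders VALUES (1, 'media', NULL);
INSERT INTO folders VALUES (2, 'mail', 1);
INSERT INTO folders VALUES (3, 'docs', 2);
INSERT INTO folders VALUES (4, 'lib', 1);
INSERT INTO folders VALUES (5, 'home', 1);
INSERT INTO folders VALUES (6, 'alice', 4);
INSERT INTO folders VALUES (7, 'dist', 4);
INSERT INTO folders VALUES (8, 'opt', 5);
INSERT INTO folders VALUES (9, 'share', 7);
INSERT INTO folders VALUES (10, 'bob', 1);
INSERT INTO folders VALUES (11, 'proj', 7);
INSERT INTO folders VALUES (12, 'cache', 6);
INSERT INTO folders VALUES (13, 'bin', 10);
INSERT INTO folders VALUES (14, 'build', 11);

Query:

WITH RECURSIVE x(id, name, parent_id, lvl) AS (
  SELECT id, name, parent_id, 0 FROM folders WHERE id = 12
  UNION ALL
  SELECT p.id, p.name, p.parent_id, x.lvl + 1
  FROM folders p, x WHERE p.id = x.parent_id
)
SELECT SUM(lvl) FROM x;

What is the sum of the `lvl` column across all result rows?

6

Base: id=12 (cache), parent_id=6, lvl 0.
Iteration 1: join on id=6 -> alice (id 6, parent_id=4, lvl 1).
Iteration 2: join on id=4 -> lib (id 4, parent_id=1, lvl 2).
Iteration 3: join on id=1 -> media (id 1, parent_id=NULL, lvl 3).
Iteration 4: parent_id is NULL; no match; recursion stops.
SUM(lvl) = 0 + 1 + 2 + 3 = 6.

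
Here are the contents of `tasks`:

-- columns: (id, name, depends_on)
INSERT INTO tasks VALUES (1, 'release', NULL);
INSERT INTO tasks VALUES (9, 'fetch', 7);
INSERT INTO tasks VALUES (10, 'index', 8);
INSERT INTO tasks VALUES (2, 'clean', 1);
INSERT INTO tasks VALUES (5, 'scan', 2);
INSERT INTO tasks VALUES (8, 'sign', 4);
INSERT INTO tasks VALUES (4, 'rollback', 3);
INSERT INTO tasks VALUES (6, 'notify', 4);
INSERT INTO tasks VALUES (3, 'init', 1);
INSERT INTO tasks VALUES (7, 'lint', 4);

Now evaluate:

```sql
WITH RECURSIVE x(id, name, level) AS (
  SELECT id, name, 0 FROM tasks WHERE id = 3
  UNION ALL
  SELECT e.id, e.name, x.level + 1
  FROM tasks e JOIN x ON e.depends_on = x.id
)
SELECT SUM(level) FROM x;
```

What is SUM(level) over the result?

Base: id=3 (init) at level 0.
Iteration 1: rows with depends_on in {3} -> rollback (id 4, level 1).
Iteration 2: rows with depends_on in {4} -> notify (id 6, level 2), lint (id 7, level 2), sign (id 8, level 2).
Iteration 3: rows with depends_on in {6,7,8} -> fetch (id 9, level 3), index (id 10, level 3).
Iteration 4: no rows with depends_on in {9,10}; recursion stops.
SUM(level) = 0 + 1 + 2 + 2 + 2 + 3 + 3 = 13.

13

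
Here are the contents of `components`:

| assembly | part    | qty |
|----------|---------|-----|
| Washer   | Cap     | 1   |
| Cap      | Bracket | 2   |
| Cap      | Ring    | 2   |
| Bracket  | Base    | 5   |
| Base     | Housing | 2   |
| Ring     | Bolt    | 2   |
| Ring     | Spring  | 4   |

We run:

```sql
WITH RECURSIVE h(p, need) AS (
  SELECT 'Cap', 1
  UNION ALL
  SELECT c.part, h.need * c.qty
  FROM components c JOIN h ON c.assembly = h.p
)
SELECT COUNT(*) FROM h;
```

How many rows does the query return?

7

Base: (Cap, need=1).
Iteration 1: components of {Cap} -> Bracket = 1*2 = 2, Ring = 1*2 = 2.
Iteration 2: components of {Bracket,Ring} -> Base = 2*5 = 10, Bolt = 2*2 = 4, Spring = 2*4 = 8.
Iteration 3: components of {Base,Bolt,Spring} -> Housing = 10*2 = 20.
Iteration 4: no further components; recursion stops.
Total rows emitted: 7.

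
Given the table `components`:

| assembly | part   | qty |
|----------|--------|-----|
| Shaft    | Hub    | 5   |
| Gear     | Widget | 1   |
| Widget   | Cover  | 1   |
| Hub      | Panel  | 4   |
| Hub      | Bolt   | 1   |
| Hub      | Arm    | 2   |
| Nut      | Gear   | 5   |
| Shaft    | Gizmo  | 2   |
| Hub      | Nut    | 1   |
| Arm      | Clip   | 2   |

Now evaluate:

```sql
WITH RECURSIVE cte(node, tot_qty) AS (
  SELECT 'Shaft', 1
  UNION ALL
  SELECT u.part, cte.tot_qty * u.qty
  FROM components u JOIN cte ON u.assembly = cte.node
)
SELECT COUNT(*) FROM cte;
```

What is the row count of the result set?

Base: (Shaft, tot_qty=1).
Iteration 1: components of {Shaft} -> Gizmo = 1*2 = 2, Hub = 1*5 = 5.
Iteration 2: components of {Gizmo,Hub} -> Arm = 5*2 = 10, Bolt = 5*1 = 5, Nut = 5*1 = 5, Panel = 5*4 = 20.
Iteration 3: components of {Arm,Bolt,Nut,Panel} -> Clip = 10*2 = 20, Gear = 5*5 = 25.
Iteration 4: components of {Clip,Gear} -> Widget = 25*1 = 25.
Iteration 5: components of {Widget} -> Cover = 25*1 = 25.
Iteration 6: no further components; recursion stops.
Total rows emitted: 11.

11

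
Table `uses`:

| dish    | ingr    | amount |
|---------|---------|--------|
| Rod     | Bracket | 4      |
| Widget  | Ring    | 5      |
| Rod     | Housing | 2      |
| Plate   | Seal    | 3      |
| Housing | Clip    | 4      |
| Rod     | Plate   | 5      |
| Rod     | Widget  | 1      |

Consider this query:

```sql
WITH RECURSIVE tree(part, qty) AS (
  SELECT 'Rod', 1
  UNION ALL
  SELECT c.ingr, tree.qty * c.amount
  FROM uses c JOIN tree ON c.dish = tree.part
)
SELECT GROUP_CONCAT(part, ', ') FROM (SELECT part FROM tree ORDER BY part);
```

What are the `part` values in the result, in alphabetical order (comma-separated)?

Base: (Rod, qty=1).
Iteration 1: components of {Rod} -> Bracket = 1*4 = 4, Housing = 1*2 = 2, Plate = 1*5 = 5, Widget = 1*1 = 1.
Iteration 2: components of {Bracket,Housing,Plate,Widget} -> Clip = 2*4 = 8, Ring = 1*5 = 5, Seal = 5*3 = 15.
Iteration 3: no further components; recursion stops.

Bracket, Clip, Housing, Plate, Ring, Rod, Seal, Widget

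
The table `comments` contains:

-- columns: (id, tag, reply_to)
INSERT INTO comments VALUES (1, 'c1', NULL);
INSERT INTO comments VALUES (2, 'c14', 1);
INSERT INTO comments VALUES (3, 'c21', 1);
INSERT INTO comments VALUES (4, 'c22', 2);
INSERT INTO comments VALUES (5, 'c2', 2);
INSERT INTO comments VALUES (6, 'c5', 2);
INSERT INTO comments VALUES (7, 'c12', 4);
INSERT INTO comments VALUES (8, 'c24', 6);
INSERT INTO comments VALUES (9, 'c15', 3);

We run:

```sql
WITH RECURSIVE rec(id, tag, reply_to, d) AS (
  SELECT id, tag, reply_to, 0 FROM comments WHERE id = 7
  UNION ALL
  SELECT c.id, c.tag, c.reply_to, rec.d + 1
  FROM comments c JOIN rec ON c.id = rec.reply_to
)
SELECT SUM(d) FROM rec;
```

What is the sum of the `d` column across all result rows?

Base: id=7 (c12), reply_to=4, d 0.
Iteration 1: join on id=4 -> c22 (id 4, reply_to=2, d 1).
Iteration 2: join on id=2 -> c14 (id 2, reply_to=1, d 2).
Iteration 3: join on id=1 -> c1 (id 1, reply_to=NULL, d 3).
Iteration 4: reply_to is NULL; no match; recursion stops.
SUM(d) = 0 + 1 + 2 + 3 = 6.

6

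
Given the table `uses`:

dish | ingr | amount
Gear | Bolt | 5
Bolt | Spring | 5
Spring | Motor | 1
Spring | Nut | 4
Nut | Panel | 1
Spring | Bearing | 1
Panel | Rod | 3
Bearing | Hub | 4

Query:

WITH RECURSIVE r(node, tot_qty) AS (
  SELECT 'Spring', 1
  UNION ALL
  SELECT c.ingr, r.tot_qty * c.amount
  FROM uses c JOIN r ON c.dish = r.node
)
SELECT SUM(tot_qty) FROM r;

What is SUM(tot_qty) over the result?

Base: (Spring, tot_qty=1).
Iteration 1: components of {Spring} -> Bearing = 1*1 = 1, Motor = 1*1 = 1, Nut = 1*4 = 4.
Iteration 2: components of {Bearing,Motor,Nut} -> Hub = 1*4 = 4, Panel = 4*1 = 4.
Iteration 3: components of {Hub,Panel} -> Rod = 4*3 = 12.
Iteration 4: no further components; recursion stops.
SUM(tot_qty) = 1 + 1 + 4 + 1 + 4 + 4 + 12 = 27.

27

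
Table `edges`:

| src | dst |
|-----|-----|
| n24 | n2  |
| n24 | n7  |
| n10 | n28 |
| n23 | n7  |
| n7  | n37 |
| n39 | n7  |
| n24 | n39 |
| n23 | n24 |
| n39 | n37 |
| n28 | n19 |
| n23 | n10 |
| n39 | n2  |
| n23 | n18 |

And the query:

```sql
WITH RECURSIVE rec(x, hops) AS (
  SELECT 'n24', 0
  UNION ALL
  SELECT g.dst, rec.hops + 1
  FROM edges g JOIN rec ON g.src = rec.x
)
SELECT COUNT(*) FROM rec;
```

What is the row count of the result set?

Base: (n24, hops=0).
Iteration 1: edges from {n24} -> (n2, hops=1), (n39, hops=1), (n7, hops=1).
Iteration 2: edges from {n2,n39,n7} -> (n2, hops=2), (n37, hops=2) x2, (n7, hops=2). [UNION ALL keeps all 4 new rows, including repeats]
Iteration 3: edges from {n2,n37,n7} -> (n37, hops=3).
Iteration 4: no outgoing edges from {n37}; recursion stops.
Total rows emitted: 9.

9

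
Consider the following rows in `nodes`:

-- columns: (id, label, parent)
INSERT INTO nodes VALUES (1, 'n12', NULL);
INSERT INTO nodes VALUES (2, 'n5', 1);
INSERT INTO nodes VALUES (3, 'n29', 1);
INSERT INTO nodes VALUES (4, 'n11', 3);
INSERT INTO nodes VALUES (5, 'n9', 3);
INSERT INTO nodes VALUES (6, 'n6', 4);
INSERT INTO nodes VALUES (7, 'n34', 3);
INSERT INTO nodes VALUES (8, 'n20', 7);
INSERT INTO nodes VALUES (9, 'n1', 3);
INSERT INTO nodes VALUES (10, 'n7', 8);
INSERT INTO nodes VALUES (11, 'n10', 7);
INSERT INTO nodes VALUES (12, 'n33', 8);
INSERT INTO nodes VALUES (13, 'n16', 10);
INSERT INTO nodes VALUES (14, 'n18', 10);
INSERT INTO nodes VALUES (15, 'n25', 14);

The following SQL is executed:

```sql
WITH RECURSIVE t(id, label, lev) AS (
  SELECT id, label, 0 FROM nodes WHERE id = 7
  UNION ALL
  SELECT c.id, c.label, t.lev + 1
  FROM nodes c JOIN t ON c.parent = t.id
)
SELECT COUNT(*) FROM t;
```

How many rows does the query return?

8

Base: id=7 (n34) at lev 0.
Iteration 1: rows with parent in {7} -> n20 (id 8, lev 1), n10 (id 11, lev 1).
Iteration 2: rows with parent in {8,11} -> n7 (id 10, lev 2), n33 (id 12, lev 2).
Iteration 3: rows with parent in {10,12} -> n16 (id 13, lev 3), n18 (id 14, lev 3).
Iteration 4: rows with parent in {13,14} -> n25 (id 15, lev 4).
Iteration 5: no rows with parent in {15}; recursion stops.
Total rows emitted: 8.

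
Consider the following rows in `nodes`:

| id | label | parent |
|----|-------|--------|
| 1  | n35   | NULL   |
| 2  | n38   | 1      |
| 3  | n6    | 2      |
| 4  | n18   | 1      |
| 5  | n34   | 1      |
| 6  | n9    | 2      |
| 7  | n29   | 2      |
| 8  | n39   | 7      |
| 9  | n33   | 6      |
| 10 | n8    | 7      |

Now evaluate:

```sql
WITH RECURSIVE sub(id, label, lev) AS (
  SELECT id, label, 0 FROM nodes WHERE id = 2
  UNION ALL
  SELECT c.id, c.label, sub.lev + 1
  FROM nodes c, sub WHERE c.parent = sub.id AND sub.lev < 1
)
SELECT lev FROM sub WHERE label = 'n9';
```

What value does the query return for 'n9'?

1

Base: id=2 (n38) at lev 0.
Iteration 1: rows with parent in {2} -> n6 (id 3, lev 1), n9 (id 6, lev 1), n29 (id 7, lev 1).
Iteration 2: lev < 1 fails for all current rows; recursion stops.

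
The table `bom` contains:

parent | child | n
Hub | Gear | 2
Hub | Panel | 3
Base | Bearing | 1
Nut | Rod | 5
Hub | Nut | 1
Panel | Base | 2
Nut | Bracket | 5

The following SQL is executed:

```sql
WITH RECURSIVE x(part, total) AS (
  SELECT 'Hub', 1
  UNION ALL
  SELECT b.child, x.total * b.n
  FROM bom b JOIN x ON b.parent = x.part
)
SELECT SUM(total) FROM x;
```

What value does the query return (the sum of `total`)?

Base: (Hub, total=1).
Iteration 1: components of {Hub} -> Gear = 1*2 = 2, Nut = 1*1 = 1, Panel = 1*3 = 3.
Iteration 2: components of {Gear,Nut,Panel} -> Base = 3*2 = 6, Bracket = 1*5 = 5, Rod = 1*5 = 5.
Iteration 3: components of {Base,Bracket,Rod} -> Bearing = 6*1 = 6.
Iteration 4: no further components; recursion stops.
SUM(total) = 1 + 2 + 1 + 3 + 5 + 5 + 6 + 6 = 29.

29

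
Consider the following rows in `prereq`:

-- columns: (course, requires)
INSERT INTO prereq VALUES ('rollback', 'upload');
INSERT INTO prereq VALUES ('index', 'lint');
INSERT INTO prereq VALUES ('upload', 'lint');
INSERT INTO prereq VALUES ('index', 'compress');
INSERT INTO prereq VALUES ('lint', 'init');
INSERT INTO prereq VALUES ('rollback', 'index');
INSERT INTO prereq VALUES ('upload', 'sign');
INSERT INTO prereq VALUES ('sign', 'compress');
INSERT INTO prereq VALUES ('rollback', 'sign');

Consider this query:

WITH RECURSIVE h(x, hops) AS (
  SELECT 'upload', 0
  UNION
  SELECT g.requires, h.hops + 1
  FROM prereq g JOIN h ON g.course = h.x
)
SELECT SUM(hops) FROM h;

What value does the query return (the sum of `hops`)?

Base: (upload, hops=0).
Iteration 1: edges from {upload} -> (lint, hops=1), (sign, hops=1).
Iteration 2: edges from {lint,sign} -> (compress, hops=2), (init, hops=2).
Iteration 3: no outgoing edges from {compress,init}; recursion stops.
SUM(hops) = 0 + 1 + 1 + 2 + 2 = 6.

6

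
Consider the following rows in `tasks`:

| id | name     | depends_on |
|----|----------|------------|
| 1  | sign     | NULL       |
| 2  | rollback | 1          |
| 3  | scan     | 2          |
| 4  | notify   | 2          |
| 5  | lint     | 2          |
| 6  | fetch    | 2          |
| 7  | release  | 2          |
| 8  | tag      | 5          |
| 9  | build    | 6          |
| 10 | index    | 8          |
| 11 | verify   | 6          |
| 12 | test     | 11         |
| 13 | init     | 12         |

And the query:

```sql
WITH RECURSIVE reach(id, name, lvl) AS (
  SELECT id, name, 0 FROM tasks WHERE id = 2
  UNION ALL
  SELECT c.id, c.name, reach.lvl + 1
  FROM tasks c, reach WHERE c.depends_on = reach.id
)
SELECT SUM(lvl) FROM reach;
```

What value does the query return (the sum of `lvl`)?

21

Base: id=2 (rollback) at lvl 0.
Iteration 1: rows with depends_on in {2} -> scan (id 3, lvl 1), notify (id 4, lvl 1), lint (id 5, lvl 1), fetch (id 6, lvl 1), release (id 7, lvl 1).
Iteration 2: rows with depends_on in {3,4,5,6,7} -> tag (id 8, lvl 2), build (id 9, lvl 2), verify (id 11, lvl 2).
Iteration 3: rows with depends_on in {8,9,11} -> index (id 10, lvl 3), test (id 12, lvl 3).
Iteration 4: rows with depends_on in {10,12} -> init (id 13, lvl 4).
Iteration 5: no rows with depends_on in {13}; recursion stops.
SUM(lvl) = 0 + 1 + 1 + 1 + 1 + 1 + 2 + 2 + 2 + 3 + 3 + 4 = 21.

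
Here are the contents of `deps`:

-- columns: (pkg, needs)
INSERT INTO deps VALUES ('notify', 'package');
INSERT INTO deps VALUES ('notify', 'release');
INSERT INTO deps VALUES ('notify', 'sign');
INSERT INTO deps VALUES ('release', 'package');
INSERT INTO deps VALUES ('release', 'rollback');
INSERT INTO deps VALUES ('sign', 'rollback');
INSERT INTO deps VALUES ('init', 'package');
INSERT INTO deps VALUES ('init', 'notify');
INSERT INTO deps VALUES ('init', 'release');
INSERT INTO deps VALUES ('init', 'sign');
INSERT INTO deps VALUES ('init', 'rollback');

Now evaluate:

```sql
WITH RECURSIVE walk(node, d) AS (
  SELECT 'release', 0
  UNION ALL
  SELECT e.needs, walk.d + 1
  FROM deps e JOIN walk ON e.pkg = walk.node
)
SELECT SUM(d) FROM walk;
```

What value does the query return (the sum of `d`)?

Base: (release, d=0).
Iteration 1: edges from {release} -> (package, d=1), (rollback, d=1).
Iteration 2: no outgoing edges from {package,rollback}; recursion stops.
SUM(d) = 0 + 1 + 1 = 2.

2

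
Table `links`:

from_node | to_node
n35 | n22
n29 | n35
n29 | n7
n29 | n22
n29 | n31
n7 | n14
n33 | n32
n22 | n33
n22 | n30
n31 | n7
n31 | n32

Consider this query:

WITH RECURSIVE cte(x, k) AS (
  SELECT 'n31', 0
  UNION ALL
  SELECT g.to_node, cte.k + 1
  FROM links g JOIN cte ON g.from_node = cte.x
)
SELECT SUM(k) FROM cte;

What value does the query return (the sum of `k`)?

4

Base: (n31, k=0).
Iteration 1: edges from {n31} -> (n32, k=1), (n7, k=1).
Iteration 2: edges from {n32,n7} -> (n14, k=2).
Iteration 3: no outgoing edges from {n14}; recursion stops.
SUM(k) = 0 + 1 + 1 + 2 = 4.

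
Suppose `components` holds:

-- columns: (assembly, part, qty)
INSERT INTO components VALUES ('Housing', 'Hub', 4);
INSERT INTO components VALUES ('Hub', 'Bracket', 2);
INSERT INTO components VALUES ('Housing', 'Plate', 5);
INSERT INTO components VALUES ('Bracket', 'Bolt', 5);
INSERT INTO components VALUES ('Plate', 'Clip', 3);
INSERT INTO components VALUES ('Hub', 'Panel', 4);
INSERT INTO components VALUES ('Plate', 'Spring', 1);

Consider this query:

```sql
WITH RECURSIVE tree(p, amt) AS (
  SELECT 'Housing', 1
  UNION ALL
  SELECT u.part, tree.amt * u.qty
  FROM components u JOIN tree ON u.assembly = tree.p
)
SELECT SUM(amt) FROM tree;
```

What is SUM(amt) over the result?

Base: (Housing, amt=1).
Iteration 1: components of {Housing} -> Hub = 1*4 = 4, Plate = 1*5 = 5.
Iteration 2: components of {Hub,Plate} -> Bracket = 4*2 = 8, Clip = 5*3 = 15, Panel = 4*4 = 16, Spring = 5*1 = 5.
Iteration 3: components of {Bracket,Clip,Panel,Spring} -> Bolt = 8*5 = 40.
Iteration 4: no further components; recursion stops.
SUM(amt) = 1 + 4 + 5 + 8 + 16 + 15 + 5 + 40 = 94.

94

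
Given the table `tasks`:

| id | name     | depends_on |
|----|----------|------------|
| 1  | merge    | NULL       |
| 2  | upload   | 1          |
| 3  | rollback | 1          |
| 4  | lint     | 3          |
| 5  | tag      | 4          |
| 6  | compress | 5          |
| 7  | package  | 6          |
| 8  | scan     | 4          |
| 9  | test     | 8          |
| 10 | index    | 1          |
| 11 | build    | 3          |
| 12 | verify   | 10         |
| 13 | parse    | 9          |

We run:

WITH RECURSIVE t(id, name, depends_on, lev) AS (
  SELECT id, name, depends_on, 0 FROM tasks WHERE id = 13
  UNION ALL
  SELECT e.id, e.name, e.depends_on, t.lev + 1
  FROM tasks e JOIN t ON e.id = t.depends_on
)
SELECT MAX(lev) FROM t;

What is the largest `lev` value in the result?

Base: id=13 (parse), depends_on=9, lev 0.
Iteration 1: join on id=9 -> test (id 9, depends_on=8, lev 1).
Iteration 2: join on id=8 -> scan (id 8, depends_on=4, lev 2).
Iteration 3: join on id=4 -> lint (id 4, depends_on=3, lev 3).
Iteration 4: join on id=3 -> rollback (id 3, depends_on=1, lev 4).
Iteration 5: join on id=1 -> merge (id 1, depends_on=NULL, lev 5).
Iteration 6: depends_on is NULL; no match; recursion stops.
lev values: 0, 1, 2, 3, 4, 5; the maximum is 5.

5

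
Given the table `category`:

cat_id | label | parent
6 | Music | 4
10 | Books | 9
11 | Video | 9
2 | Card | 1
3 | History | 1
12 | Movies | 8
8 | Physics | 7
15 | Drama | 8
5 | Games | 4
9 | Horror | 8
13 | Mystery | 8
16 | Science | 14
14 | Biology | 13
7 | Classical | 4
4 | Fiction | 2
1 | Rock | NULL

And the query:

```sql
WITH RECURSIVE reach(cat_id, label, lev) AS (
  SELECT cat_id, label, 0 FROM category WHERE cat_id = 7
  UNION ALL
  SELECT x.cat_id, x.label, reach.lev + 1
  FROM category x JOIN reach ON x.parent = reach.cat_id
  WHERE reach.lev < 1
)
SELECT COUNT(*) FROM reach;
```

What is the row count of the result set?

2

Base: cat_id=7 (Classical) at lev 0.
Iteration 1: rows with parent in {7} -> Physics (id 8, lev 1).
Iteration 2: lev < 1 fails for all current rows; recursion stops.
Total rows emitted: 2.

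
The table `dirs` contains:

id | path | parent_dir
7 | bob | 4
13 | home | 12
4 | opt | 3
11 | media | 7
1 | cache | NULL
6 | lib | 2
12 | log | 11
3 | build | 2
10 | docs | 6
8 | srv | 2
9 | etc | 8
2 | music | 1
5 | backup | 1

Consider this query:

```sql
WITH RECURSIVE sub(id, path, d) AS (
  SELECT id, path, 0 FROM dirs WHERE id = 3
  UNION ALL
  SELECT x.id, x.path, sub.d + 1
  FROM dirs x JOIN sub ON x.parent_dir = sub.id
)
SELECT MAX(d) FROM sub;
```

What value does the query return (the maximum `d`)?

5

Base: id=3 (build) at d 0.
Iteration 1: rows with parent_dir in {3} -> opt (id 4, d 1).
Iteration 2: rows with parent_dir in {4} -> bob (id 7, d 2).
Iteration 3: rows with parent_dir in {7} -> media (id 11, d 3).
Iteration 4: rows with parent_dir in {11} -> log (id 12, d 4).
Iteration 5: rows with parent_dir in {12} -> home (id 13, d 5).
Iteration 6: no rows with parent_dir in {13}; recursion stops.
d values: 0, 1, 2, 3, 4, 5; the maximum is 5.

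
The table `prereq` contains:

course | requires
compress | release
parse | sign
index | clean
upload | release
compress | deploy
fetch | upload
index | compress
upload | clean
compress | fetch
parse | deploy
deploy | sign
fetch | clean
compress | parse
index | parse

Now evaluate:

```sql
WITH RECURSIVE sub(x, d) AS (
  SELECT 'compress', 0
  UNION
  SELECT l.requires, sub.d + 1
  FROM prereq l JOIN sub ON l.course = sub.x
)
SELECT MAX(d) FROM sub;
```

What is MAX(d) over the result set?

Base: (compress, d=0).
Iteration 1: edges from {compress} -> (deploy, d=1), (fetch, d=1), (parse, d=1), (release, d=1).
Iteration 2: edges from {deploy,fetch,parse,release} -> (clean, d=2), (deploy, d=2), (sign, d=2), (upload, d=2). [UNION drops 1 duplicate row(s)]
Iteration 3: edges from {clean,deploy,sign,upload} -> (clean, d=3), (release, d=3), (sign, d=3).
Iteration 4: no outgoing edges from {clean,release,sign}; recursion stops.
d values: 0, 1, 1, 1, 1, 2, 2, 2, 2, 3, 3, 3; the maximum is 3.

3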